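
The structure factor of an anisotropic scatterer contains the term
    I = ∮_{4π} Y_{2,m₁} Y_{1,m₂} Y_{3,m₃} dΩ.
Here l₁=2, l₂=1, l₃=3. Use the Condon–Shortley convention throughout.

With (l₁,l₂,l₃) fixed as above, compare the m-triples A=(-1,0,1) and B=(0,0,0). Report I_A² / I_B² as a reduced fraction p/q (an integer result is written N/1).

8/9

Same 2,1,3: normalisation and zero-m 3j drop out of the ratio.
A: Δ: 0! 4! 2! / 7! → 1/105; sum: t=0:+1/6 = 1/6; 3j²(2 1 3; -1 0 1) = Δ·Π!·Σ² = 8/105  (sign +1)
B: Δ: 0! 4! 2! / 7! → 1/105; sum: t=0:+1/4 = 1/4; 3j²(2 1 3; 0 0 0) = Δ·Π!·Σ² = 3/35  (sign -1)
I_A²/I_B² = (8/105)/(3/35) = 8/9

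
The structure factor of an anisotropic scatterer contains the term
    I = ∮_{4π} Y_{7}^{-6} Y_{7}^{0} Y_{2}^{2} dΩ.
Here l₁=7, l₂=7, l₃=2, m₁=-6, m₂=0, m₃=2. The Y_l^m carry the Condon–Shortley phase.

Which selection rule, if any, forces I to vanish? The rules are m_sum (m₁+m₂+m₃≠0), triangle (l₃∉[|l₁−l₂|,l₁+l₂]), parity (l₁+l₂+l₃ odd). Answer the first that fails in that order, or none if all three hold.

m_sum

azimuthal sum: -6 + 0 + 2 = -4  ✗
0 ≤ 2 ≤ 14 (triangle on l)
L = 7 + 7 + 2 = 16 (even)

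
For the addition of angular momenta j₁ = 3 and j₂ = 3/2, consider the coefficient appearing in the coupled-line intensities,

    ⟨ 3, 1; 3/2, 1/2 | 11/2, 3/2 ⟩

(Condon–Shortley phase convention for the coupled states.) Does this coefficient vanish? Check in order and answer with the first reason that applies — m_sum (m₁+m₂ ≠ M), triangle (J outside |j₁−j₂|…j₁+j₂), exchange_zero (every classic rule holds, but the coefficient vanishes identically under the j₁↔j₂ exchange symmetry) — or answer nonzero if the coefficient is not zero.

triangle

m-sum: m₁+m₂ = 1+1/2 = 3/2, M = 3/2  ✓
triangle: need |j₁−j₂| ≤ J ≤ j₁+j₂, i.e. J ∈ [3/2, 9/2]; J = 11/2 is outside ✗ ⇒ coefficient is 0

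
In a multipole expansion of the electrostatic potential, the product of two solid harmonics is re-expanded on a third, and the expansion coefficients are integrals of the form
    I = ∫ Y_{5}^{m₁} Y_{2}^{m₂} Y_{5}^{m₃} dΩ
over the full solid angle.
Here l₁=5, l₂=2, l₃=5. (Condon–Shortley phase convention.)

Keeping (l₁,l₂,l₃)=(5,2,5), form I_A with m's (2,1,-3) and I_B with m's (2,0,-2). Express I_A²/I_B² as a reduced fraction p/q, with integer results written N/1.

25/9

Same 5,2,5: normalisation and zero-m 3j drop out of the ratio.
A: Δ: 2! 8! 2! / 13! → 1/38610; sum: t=1:−1/2880 t=2:+1/10080 = -1/4032; 3j²(5 2 5; 2 1 -3) = Δ·Π!·Σ² = 10/429  (sign -1)
B: Δ: 2! 8! 2! / 13! → 1/38610; sum: t=0:+1/2880 t=1:−1/1440 t=2:+1/20160 = -1/3360; 3j²(5 2 5; 2 0 -2) = Δ·Π!·Σ² = 6/715  (sign +1)
I_A²/I_B² = (10/429)/(6/715) = 25/9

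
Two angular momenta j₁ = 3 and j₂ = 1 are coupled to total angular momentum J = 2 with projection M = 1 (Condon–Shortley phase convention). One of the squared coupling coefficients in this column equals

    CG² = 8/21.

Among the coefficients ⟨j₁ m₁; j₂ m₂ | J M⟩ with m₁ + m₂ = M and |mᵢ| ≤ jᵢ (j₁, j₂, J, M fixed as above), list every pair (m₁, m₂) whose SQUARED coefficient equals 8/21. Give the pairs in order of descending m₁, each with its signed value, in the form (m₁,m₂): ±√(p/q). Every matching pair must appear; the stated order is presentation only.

(1,0): −√(8/21)

Admissible pairs with m₁+m₂ = M = 1: (0,1), (1,0), (2,-1)
  (m₁,m₂)=(2,-1): CG² = 10/21, CG = +√(10/21)
  (m₁,m₂)=(1,0): CG² = 8/21, CG = −√(8/21)   ← matches the target
  (m₁,m₂)=(0,1): CG² = 1/7, CG = +√(1/7)
Pairs with CG² = 8/21: (1,0): −√(8/21)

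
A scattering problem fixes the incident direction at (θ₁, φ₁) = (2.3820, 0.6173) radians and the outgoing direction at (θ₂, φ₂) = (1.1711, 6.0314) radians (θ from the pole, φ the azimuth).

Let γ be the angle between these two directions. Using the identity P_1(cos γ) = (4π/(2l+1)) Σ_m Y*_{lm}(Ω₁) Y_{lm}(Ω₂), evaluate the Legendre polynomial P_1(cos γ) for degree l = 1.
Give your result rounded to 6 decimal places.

0.127317

Expand P_1 via completeness: Σ_{m} conj(Y_{1,m}) at Ω₁ times Y_{1,m} at Ω₂ —
  m=-1: (0.194007, 0.137714) × (0.308227, 0.079290) = (0.048879, 0.057830)  (running Σ = (0.048879, 0.057830))
  m=0: (-0.354294, -0.000000) × (0.190134, 0.000000) = (-0.067363, -0.000000)  (running Σ = (-0.018484, 0.057830))
  m=1: (-0.194007, 0.137714) × (-0.308227, 0.079290) = (0.048879, -0.057830)  (running Σ = (0.030395, 0.000000))
Accumulated sum (0.030395, 0.000000); after 4π/(2l+1) scaling, (0.127317, 0.000000) ⇒ P_1 = 0.127317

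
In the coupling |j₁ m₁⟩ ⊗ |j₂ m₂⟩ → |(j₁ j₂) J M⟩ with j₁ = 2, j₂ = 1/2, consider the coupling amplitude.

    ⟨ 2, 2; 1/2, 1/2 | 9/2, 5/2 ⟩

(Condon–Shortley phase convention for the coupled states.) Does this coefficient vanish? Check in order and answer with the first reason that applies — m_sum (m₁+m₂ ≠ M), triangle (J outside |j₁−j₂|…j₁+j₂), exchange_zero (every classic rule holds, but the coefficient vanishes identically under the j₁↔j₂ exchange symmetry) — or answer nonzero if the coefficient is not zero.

triangle

m-sum: m₁+m₂ = 2+1/2 = 5/2, M = 5/2  ✓
triangle: need |j₁−j₂| ≤ J ≤ j₁+j₂, i.e. J ∈ [3/2, 5/2]; J = 9/2 is outside ✗ ⇒ coefficient is 0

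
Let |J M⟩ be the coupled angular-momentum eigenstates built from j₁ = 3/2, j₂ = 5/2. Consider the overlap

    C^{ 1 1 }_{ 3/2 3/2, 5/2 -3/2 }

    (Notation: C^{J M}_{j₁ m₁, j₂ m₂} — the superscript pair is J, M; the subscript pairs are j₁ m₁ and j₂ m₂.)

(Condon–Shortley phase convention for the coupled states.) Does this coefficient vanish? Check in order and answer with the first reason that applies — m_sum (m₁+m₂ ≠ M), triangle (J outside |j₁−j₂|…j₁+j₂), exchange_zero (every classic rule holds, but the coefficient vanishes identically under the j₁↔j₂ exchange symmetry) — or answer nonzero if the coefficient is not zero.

m-sum: m₁+m₂ = 3/2+(-3/2) = 0, M = 1  ✗ ⇒ coefficient is 0

m_sum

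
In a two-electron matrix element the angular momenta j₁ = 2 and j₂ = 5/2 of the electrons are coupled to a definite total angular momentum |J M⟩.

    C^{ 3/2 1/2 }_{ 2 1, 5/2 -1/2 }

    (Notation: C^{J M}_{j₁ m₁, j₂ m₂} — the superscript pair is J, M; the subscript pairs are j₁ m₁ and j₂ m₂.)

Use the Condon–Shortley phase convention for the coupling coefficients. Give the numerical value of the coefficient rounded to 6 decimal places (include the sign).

-0.487950  (= −√(5/21))

j₁+j₂−J=3  J+j₁−j₂=1  J−j₁+j₂=2  j₁+j₂+J+1=7
(j₁±m₁, j₂±m₂, J±M) = (3,1,2,3,2,1)
P² = 48/35
sum k=0..1:
  [0] +1/12 = 1/12
  [1] −1/2 = -1/2
S = -5/12
C² = P²·S² = 5/21 ; C = -0.487950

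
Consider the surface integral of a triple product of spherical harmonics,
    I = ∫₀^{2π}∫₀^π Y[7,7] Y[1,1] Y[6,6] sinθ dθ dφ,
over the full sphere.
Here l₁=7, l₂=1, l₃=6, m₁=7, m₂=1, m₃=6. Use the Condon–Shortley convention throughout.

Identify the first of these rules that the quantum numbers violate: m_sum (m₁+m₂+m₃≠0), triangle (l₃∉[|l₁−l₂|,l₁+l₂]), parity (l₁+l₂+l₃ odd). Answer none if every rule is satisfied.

m₁+m₂+m₃ = 7 + 1 + 6 = 14  ✗
triangle: |7−1|=6 ≤ l₃=6 ≤ 7+1=8
parity: l₁+l₂+l₃ = 14 is even

m_sum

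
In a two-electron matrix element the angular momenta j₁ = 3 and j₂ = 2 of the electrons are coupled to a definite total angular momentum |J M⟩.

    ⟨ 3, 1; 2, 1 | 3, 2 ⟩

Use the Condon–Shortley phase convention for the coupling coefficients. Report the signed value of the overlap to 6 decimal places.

-0.500000  (= −√(1/4))

j₁+j₂−J=2  J+j₁−j₂=4  J−j₁+j₂=2  j₁+j₂+J+1=9
(j₁±m₁, j₂±m₂, J±M) = (4,2,3,1,5,1)
P² = 64
sum k=1..2:
  [1] −1/12 = -1/12
  [2] +1/48 = 1/48
S = -1/16
C² = P²·S² = 1/4 ; C = -0.500000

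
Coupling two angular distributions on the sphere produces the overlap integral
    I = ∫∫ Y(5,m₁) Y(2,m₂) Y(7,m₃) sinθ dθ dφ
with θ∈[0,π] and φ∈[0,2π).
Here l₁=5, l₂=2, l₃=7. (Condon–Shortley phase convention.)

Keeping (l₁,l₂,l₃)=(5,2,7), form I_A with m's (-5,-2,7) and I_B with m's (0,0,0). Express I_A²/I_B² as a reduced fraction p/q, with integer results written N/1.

l's match ⇒ only the (l;m) 3-j factors differ between A and B.
A: triangle coeff Δ(5,2,7) = 1/15015; Σ_t [0,0]: t=0:+1/87091200 = 1/87091200; (3j)²=1/15 [(5 2 7; -5 -2 7)], sign=+1
B: triangle coeff Δ(5,2,7) = 1/15015; Σ_t [0,0]: t=0:+1/57600 = 1/57600; (3j)²=21/715 [(5 2 7; 0 0 0)], sign=-1
I_A²/I_B² = (1/15)/(21/715) = 143/63

143/63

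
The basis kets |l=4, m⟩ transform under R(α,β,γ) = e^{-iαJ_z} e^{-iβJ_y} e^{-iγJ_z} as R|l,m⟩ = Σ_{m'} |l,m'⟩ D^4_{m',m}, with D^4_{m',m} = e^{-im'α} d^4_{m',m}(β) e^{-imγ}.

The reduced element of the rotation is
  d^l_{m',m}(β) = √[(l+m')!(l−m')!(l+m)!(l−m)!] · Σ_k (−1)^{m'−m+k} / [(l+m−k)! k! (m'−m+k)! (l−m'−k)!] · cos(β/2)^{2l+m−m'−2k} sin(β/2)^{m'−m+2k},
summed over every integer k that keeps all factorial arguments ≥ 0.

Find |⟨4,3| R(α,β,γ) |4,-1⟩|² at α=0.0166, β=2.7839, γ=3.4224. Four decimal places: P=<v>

P=0.0465

First d^4_{3,-1}(β=2.7839), then the phase factors e^{-i(3)α} and e^{-i(-1)γ}:
c=cos(2.783900/2)=0.177894, s=sin(2.783900/2)=0.984050; N=√[5040·1·6·120]=1904.940944
The bounds max(0,m−m')=0 and min(l+m,l−m')=1 give 2 terms
  k=0: (−1)^4·1904.9409/(144)·0.1779^4·0.9840^4 = +0.012423
  k=1: (−1)^5·1904.9409/(240)·0.1779^2·0.9840^6 = -0.228085
d^4_{3,-1}(2.7839) = +0.012423 -0.228085 = -0.215662
|D^4_{3,-1}|² = |d^4_{3,-1}(β)|² = (-0.215662)² = 0.046510 (the z-rotation phases have unit modulus)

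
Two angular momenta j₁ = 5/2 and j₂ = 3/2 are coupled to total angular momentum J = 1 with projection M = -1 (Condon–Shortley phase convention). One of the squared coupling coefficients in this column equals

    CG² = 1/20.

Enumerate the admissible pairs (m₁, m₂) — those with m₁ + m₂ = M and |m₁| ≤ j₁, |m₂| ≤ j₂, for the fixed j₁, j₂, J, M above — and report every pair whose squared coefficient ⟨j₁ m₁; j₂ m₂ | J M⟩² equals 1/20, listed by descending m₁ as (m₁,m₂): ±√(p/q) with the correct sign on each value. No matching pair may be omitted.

(1/2,-3/2): +√(1/20)

Admissible pairs with m₁+m₂ = M = -1: (-5/2,3/2), (-3/2,1/2), (-1/2,-1/2), (1/2,-3/2)
  (m₁,m₂)=(1/2,-3/2): CG² = 1/20, CG = +√(1/20)   ← matches the target
  (m₁,m₂)=(-1/2,-1/2): CG² = 3/20, CG = −√(3/20)
  (m₁,m₂)=(-3/2,1/2): CG² = 3/10, CG = +√(3/10)
  (m₁,m₂)=(-5/2,3/2): CG² = 1/2, CG = −√(1/2)
Pairs with CG² = 1/20: (1/2,-3/2): +√(1/20)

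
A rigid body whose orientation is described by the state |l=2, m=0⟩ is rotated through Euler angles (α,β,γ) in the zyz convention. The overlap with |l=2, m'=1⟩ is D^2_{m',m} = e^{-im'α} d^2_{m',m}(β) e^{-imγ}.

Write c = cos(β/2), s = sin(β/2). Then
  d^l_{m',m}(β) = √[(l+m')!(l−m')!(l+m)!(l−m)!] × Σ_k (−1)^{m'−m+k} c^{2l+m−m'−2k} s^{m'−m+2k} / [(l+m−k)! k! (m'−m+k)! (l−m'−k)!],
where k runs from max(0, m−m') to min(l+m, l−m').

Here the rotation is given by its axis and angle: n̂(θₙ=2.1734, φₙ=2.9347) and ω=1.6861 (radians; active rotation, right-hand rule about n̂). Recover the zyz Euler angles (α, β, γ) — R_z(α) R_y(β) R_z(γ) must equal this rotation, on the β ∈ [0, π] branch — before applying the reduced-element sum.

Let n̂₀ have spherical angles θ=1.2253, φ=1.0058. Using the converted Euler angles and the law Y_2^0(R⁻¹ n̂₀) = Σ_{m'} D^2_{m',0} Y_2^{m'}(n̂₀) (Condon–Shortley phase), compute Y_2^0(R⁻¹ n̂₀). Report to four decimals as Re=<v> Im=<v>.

Axis–angle → zyz. n̂ = (sinθₙcosφₙ, sinθₙsinφₙ, cosθₙ) = (-0.806293, +0.169238, -0.566789), ω = 1.6861.
R = I cosω + sinω [n̂]ₓ + (1−cosω) n̂n̂ᵀ gives
  R = [+0.609854, +0.410872, +0.677689; -0.715180, -0.083112, +0.693981; +0.341461, -0.907897, +0.243161]
β = atan2(√(R₁₃²+R₂₃²), R₃₃) = 1.325173; α = atan2(R₂₃, R₁₃) mod 2π = 0.797275; γ = atan2(R₃₂, −R₃₁) mod 2π = 4.352653
Need the full column D^2_{m',0} for m'=−2..2 at α=0.7973, β=1.3252, γ=4.3527.
cos(β/2)=0.788404, sin(β/2)=0.615158
d^2_{-2,0}: single k=2 term ⇒ +0.576164;  D = -0.013685+0.576002i
d^2_{-1,0}: k∈[1..2] ⇒ +0.738429 -0.449557 = +0.288872;  D = +0.201823+0.206675i
d^2_{0,0}: k∈[0..2] ⇒ +0.386362 -0.940873 +0.143201 = -0.411309;  D = -0.411309+0.000000i
d^2_{1,0}: k∈[0..1] ⇒ -0.738429 +0.449557 = -0.288872;  D = -0.201823+0.206675i
d^2_{2,0}: single k=0 term ⇒ +0.576164;  D = -0.013685-0.576002i
Y_2^{m'}(θ=1.2253,φ=1.0058) and Σ D·Y over m':
  (-0.0137+0.5760i)·(-0.1459-0.3093i)  (+0.2018+0.2067i)·(+0.1318-0.2079i)  (-0.4113+0.0000i)·(-0.2069+0.0000i)  (-0.2018+0.2067i)·(-0.1318-0.2079i)  (-0.0137-0.5760i)·(-0.1459+0.3093i)
Y_2^0(R⁻¹ n̂) = +0.584520+0.000000i

Re=0.5845 Im=0.0000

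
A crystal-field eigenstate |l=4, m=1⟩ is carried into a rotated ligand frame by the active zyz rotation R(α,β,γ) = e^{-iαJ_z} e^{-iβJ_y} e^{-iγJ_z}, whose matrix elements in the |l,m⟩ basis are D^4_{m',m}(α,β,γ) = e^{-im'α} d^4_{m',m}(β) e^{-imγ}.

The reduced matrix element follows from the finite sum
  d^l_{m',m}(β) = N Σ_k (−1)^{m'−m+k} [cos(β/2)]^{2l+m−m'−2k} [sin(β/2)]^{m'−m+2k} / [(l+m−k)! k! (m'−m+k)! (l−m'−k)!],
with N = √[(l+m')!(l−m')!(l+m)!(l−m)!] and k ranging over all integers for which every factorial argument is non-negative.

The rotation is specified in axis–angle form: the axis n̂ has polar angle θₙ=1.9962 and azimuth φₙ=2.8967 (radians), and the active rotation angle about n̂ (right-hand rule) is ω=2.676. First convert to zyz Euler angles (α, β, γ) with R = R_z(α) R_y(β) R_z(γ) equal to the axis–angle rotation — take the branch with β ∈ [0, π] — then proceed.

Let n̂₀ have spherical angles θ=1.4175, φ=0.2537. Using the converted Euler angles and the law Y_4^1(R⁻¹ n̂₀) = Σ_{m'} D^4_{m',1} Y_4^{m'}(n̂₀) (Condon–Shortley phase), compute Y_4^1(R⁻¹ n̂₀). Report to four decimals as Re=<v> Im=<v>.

Axis–angle → zyz. n̂ = (sinθₙcosφₙ, sinθₙsinφₙ, cosθₙ) = (-0.883695, +0.220843, -0.412689), ω = 2.6760.
R = I cosω + sinω [n̂]ₓ + (1−cosω) n̂n̂ᵀ gives
  R = [+0.585153, -0.184265, +0.789710; -0.554820, -0.801204, +0.224160; +0.591414, -0.569314, -0.571061]
β = atan2(√(R₁₃²+R₂₃²), R₃₃) = 2.178594; α = atan2(R₂₃, R₁₃) mod 2π = 0.276576; γ = atan2(R₃₂, −R₃₁) mod 2π = 3.907954
Need the full column D^4_{m',1} for m'=−4..4 at α=0.2766, β=2.1786, γ=3.9080.
cos(β/2)=0.463109, sin(β/2)=0.886302
d^4_{-4,1}: single k=5 term ⇒ +0.406490;  D = -0.383229-0.135537i
d^4_{-3,1}: k∈[4..5] ⇒ +0.375471 -0.825135 = -0.449664;  D = +0.448761+0.028474i
d^4_{-2,1}: k∈[3..5] ⇒ +0.209736 -1.152292 +0.844092 = -0.098463;  D = +0.096234-0.020835i
d^4_{-1,1}: k∈[2..5] ⇒ +0.077493 -0.851488 +1.559359 -0.380761 = +0.404602;  D = -0.357035+0.190340i
d^4_{0,1}: k∈[1..4] ⇒ +0.018108 -0.397947 +1.457546 -0.889751 = +0.187957;  D = -0.135412+0.130352i
d^4_{1,1}: k∈[0..3] ⇒ +0.002116 -0.116239 +0.851488 -1.039572 = -0.302207;  D = +0.152217-0.261073i
d^4_{2,1}: k∈[0..2] ⇒ -0.017179 +0.314605 -0.768194 = -0.470769;  D = +0.117056-0.455984i
d^4_{3,1}: k∈[0..1] ⇒ +0.061508 -0.375471 = -0.313963;  D = -0.007940-0.313863i
d^4_{4,1}: single k=0 term ⇒ -0.110982;  D = -0.032995-0.105964i
Y_4^{m'}(θ=1.4175,φ=0.2537) and Σ D·Y over m':
  (-0.3832-0.1355i)·(+0.2228-0.3586i)  (+0.4488+0.0285i)·(+0.1336-0.1272i)  (+0.0962-0.0208i)·(-0.2390+0.1328i)  (-0.3570+0.1903i)·(-0.1960+0.0508i)  (-0.1354+0.1304i)·(+0.2454+0.0000i)  (+0.1522-0.2611i)·(+0.1960+0.0508i)  (+0.1171-0.4560i)·(-0.2390-0.1328i)  (-0.0079-0.3139i)·(-0.1336-0.1272i)  (-0.0330-0.1060i)·(+0.2228+0.3586i)
Y_4^1(R⁻¹ n̂) = -0.117216+0.105659i

Re=-0.1172 Im=0.1057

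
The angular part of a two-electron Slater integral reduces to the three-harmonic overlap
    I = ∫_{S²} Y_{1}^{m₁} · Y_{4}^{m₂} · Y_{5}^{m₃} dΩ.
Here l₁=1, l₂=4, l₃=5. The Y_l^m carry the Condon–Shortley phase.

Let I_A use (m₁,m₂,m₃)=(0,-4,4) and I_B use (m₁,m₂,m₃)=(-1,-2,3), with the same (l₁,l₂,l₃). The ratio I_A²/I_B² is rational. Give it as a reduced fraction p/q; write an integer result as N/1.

Shared (l₁,l₂,l₃)=(1,4,5): N and (l;000)² cancel in I_A²/I_B².
A: Δ = 0!·2!·8!/11! = 1/495; Racah Σ t=0..0: t=0:+1/40320 = 1/40320; ⇒ 3j(1 4 5; 0 -4 4)² = 1/55, sgn -1
B: Δ = 0!·2!·8!/11! = 1/495; Racah Σ t=0..0: t=0:+1/2880 = 1/2880; ⇒ 3j(1 4 5; -1 -2 3)² = 28/495, sgn +1
I_A²/I_B² = (1/55)/(28/495) = 9/28

9/28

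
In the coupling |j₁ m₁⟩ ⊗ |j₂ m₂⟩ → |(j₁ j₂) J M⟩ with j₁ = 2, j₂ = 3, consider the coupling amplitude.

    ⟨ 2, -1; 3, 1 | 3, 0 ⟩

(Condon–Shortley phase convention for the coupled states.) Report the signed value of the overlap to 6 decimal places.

triangle: 2!·2!·4!/9! = 96/362880
(j±m)!: 1!·3!·4!·2!·3!·3! = 10368
prefactor² = (2J+1)·Δ·N² = 96/5
  k=1: −1/(1!·1!·2!·3!·0!·1!) = -1/12
  k=2: +1/(2!·0!·1!·2!·1!·2!) = 1/8
Σ = 1/24  ⇒  CG² = 96/5·(1/24)² = 1/30
CG = +√(1/30) = +0.182574

+√(1/30) = +0.182574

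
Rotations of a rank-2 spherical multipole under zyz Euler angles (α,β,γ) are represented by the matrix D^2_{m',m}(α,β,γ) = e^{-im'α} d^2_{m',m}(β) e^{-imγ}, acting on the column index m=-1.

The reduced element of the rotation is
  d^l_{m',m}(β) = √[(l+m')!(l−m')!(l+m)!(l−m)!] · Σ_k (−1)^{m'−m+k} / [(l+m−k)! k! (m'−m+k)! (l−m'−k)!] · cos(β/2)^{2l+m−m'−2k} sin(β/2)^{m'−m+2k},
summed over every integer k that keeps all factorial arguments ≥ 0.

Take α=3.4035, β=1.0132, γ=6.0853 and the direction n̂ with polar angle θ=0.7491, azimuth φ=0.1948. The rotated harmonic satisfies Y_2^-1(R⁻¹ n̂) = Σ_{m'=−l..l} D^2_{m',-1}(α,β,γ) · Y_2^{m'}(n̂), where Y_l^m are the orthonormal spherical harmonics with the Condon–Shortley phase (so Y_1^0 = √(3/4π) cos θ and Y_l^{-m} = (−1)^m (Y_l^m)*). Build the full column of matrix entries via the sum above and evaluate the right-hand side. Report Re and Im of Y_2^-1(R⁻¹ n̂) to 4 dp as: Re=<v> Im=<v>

Need the full column D^2_{m',-1} for m'=−2..2 at α=3.4035, β=1.0132, γ=6.0853.
cos(β/2)=0.874399, sin(β/2)=0.485207
d^2_{-2,-1}: single k=1 term ⇒ +0.648764;  D = +0.614609+0.207727i
d^2_{-1,-1}: k∈[0..1] ⇒ +0.584574 -0.540002 = +0.044572;  D = -0.044481-0.002852i
d^2_{0,-1}: k∈[0..1] ⇒ -0.794570 +0.244662 = -0.549908;  D = -0.539176+0.108110i
d^2_{1,-1}: k∈[0..1] ⇒ +0.540002 -0.055425 = +0.484576;  D = -0.434250+0.215037i
d^2_{2,-1}: single k=0 term ⇒ -0.199766;  D = -0.149961+0.131978i
Y_2^{m'}(θ=0.7491,φ=0.1948) and Σ D·Y over m':
  (+0.6146+0.2077i)·(+0.1657-0.0680i)  (-0.0445-0.0029i)·(+0.3780-0.0746i)  (-0.5392+0.1081i)·(+0.1920+0.0000i)  (-0.4343+0.2150i)·(-0.3780-0.0746i)  (-0.1500+0.1320i)·(+0.1657+0.0680i)
Y_2^-1(R⁻¹ n̂) = +0.141766-0.021624i

Re=0.1418 Im=-0.0216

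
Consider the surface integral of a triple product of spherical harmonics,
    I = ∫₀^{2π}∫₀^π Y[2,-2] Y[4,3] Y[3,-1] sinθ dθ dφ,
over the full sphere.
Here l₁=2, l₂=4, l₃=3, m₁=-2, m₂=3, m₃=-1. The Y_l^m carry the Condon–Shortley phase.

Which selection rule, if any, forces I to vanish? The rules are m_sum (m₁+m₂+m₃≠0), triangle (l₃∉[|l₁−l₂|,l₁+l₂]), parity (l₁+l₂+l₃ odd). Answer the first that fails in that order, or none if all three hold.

azimuthal sum: -2 + 3 − 1 = 0  ✓
2 ≤ 3 ≤ 6 (triangle on l)  ✓
L = 2 + 4 + 3 = 9 (odd)  ✗

parity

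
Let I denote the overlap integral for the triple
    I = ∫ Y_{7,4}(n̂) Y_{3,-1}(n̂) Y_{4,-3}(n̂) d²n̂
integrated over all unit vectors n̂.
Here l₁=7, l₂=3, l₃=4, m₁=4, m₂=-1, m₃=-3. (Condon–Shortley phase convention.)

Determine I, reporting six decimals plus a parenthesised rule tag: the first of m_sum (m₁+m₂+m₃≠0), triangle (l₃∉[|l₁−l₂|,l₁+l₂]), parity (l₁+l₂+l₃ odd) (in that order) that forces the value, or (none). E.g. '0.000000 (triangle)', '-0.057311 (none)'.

0.212007 (none)

m-sum 0 ✓  L=14 even ✓  4≤4≤10 ✓
Π(2lᵢ+1) = 15×7×9 = 945
triangle coeff Δ(7,3,4) = 1/45045
Σ_t [3,3]: t=3:−1/20736 = -1/20736
(3j)²=35/1287 [(7 3 4; 0 0 0)], sign=-1
Σ_t [2,2]: t=2:+1/241920 = 1/241920
(3j)²=2/91 [(7 3 4; 4 -1 -3)], sign=-1
⇒ 4πI² = 1050/1859
I = (+1)√(1050/1859/(4π)) = 0.21200691
No selection rule forces the value: the integral is nonzero (none).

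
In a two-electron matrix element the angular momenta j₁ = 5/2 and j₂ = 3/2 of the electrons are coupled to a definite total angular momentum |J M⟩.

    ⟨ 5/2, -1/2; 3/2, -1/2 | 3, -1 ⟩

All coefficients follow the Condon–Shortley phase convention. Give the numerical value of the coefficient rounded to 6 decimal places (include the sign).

triangle: 1!×4!×2!/8! = 48/40320
(j±m)!: 2!×3!×1!×2!×2!×4! = 1152
prefactor² = (2J+1)×Δ×N² = 48/5
  k=0: +1/(0!×1!×3!×1!×1!×1!) = 1/6
  k=1: −1/(1!×0!×2!×0!×2!×2!) = -1/8
Σ = 1/24  ⇒  CG² = 48/5×(1/24)² = 1/60
CG = +√(1/60) = +0.129099

+√(1/60) = +0.129099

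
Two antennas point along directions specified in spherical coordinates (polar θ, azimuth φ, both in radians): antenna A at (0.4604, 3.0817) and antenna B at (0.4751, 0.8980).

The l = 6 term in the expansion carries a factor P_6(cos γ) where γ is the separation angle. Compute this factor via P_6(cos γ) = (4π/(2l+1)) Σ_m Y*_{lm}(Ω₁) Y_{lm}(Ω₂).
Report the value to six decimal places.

Addition theorem: P_6(cos γ) = (4π/13) Σ_m Y*_{lm}(Ω₁) Y_{lm}(Ω₂), m = −6…6:
  m=-6: (+0.003479-0.001307i) × (+0.002768+0.003453i) = +0.000014+0.000008i  (running Σ = +0.000014+0.000008i)
  m=-5: (-0.024803+0.007658i) × (-0.006573+0.029068i) = -0.000060-0.000771i  (running Σ = -0.000045-0.000763i)
  m=-4: (+0.105737-0.025828i) × (-0.108258+0.052349i) = -0.010095+0.008331i  (running Σ = -0.010140+0.007568i)
  m=-3: (-0.293525+0.053315i) × (-0.284801-0.136730i) = +0.090886+0.024950i  (running Σ = +0.080746+0.032518i)
  m=-2: (+0.498572-0.060009i) × (-0.112632-0.491649i) = -0.085658-0.238363i  (running Σ = -0.004912-0.205845i)
  m=-1: (-0.356732+0.021391i) × (+0.199686-0.250605i) = -0.065874+0.093670i  (running Σ = -0.070786-0.112175i)
  m=0: (-0.267690-0.000000i) × (-0.299989+0.000000i) = +0.080304+0.000000i  (running Σ = +0.009518-0.112175i)
  m=1: (+0.356732+0.021391i) × (-0.199686-0.250605i) = -0.065874-0.093670i  (running Σ = -0.056355-0.205845i)
  m=2: (+0.498572+0.060009i) × (-0.112632+0.491649i) = -0.085658+0.238363i  (running Σ = -0.142014+0.032518i)
  m=3: (+0.293525+0.053315i) × (+0.284801-0.136730i) = +0.090886-0.024950i  (running Σ = -0.051127+0.007568i)
  m=4: (+0.105737+0.025828i) × (-0.108258-0.052349i) = -0.010095-0.008331i  (running Σ = -0.061222-0.000763i)
  m=5: (+0.024803+0.007658i) × (+0.006573+0.029068i) = -0.000060+0.000771i  (running Σ = -0.061282+0.000008i)
  m=6: (+0.003479+0.001307i) × (+0.002768-0.003453i) = +0.000014-0.000008i  (running Σ = -0.061268-0.000000i)
Σ over m = -0.061268-0.000000i; ×(4π/13) → -0.059224-0.000000i. Real part: -0.059224

-0.059224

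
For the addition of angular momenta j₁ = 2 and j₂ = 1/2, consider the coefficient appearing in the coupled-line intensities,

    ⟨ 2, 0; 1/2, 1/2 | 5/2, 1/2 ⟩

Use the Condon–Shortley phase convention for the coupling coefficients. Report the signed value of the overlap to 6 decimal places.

+√(3/5) ≈ +0.774597

j₁+j₂−J=0  J+j₁−j₂=4  J−j₁+j₂=1  j₁+j₂+J+1=6
(j₁±m₁, j₂±m₂, J±M) = (2,2,1,0,3,2)
P² = 48/5
sum k=0..0:
  [0] +1/4 = 1/4
S = 1/4
C² = P²·S² = 3/5 ; C = +0.774597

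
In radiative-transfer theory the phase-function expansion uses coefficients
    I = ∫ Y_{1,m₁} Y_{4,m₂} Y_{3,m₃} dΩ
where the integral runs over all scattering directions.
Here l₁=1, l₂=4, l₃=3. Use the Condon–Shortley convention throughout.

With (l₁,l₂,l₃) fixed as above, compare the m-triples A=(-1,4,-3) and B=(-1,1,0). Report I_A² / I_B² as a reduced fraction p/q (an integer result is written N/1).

14/5

Same 1,4,3: normalisation and zero-m 3j drop out of the ratio.
A: Δ: 2! 0! 6! / 9! → 1/252; sum: t=2:+1/1440 = 1/1440; 3j²(1 4 3; -1 4 -3) = Δ·Π!·Σ² = 1/9  (sign +1)
B: Δ: 2! 0! 6! / 9! → 1/252; sum: t=2:+1/72 = 1/72; 3j²(1 4 3; -1 1 0) = Δ·Π!·Σ² = 5/126  (sign -1)
I_A²/I_B² = (1/9)/(5/126) = 14/5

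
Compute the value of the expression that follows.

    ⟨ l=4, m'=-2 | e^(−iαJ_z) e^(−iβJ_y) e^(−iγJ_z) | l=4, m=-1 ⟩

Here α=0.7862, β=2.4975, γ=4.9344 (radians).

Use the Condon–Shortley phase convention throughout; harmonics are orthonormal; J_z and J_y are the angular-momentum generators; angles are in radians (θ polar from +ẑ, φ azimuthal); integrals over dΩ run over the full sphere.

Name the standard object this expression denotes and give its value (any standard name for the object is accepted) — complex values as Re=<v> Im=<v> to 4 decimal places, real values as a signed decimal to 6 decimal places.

This is a Wigner D-matrix element — the rotation-matrix element ⟨l m'| R(α,β,γ) |l m⟩ in the angular-momentum basis.
First d^4_{-2,-1}(β=2.4975), then the phase factors e^{-i(-2)α} and e^{-i(-1)γ}:
Half-angle: c=0.316508, s=0.948590. N=√(2·720·6·120)=1018.233765
Admissible k: 1..3 (factorial args all ≥0)
  k=1: (−1)^0·1018.2338/(240)·0.3165^7·0.9486^1 = +0.001281
  k=2: (−1)^1·1018.2338/(48)·0.3165^5·0.9486^3 = -0.057513
  k=3: (−1)^2·1018.2338/(72)·0.3165^3·0.9486^5 = +0.344400
d^4_{-2,-1}(2.4975) = +0.001281 -0.057513 +0.344400 = +0.288167
Attach z-rotation phases: D = e^{-i(-2)(0.7862)}·(+0.288167)·e^{-i(-1)(4.9344)} = +0.280992+0.063903i

Wigner D-matrix element, Re=0.2810 Im=0.0639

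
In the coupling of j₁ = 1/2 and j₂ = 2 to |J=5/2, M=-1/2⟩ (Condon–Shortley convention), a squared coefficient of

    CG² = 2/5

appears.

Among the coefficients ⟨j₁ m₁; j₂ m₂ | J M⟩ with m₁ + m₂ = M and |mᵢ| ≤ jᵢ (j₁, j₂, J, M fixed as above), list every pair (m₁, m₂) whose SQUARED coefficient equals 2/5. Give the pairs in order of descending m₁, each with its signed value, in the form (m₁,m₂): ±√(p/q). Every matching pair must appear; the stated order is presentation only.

(1/2,-1): +√(2/5)

Admissible pairs with m₁+m₂ = M = -1/2: (-1/2,0), (1/2,-1)
  (m₁,m₂)=(1/2,-1): CG² = 2/5, CG = +√(2/5)   ← matches the target
  (m₁,m₂)=(-1/2,0): CG² = 3/5, CG = +√(3/5)
Pairs with CG² = 2/5: (1/2,-1): +√(2/5)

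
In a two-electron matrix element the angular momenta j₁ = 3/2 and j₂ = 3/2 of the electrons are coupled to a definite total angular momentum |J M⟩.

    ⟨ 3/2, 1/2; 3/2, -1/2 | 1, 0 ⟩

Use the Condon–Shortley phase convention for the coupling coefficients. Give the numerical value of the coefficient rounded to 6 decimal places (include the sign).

j₁+j₂−J=2  J+j₁−j₂=1  J−j₁+j₂=1  j₁+j₂+J+1=5
(j₁±m₁, j₂±m₂, J±M) = (2,1,1,2,1,1)
P² = 1/5
sum k=0..1:
  [0] +1/2 = 1/2
  [1] −1/1 = -1
S = -1/2
C² = P²·S² = 1/20 ; C = -0.223607

−√(1/20) = -0.223607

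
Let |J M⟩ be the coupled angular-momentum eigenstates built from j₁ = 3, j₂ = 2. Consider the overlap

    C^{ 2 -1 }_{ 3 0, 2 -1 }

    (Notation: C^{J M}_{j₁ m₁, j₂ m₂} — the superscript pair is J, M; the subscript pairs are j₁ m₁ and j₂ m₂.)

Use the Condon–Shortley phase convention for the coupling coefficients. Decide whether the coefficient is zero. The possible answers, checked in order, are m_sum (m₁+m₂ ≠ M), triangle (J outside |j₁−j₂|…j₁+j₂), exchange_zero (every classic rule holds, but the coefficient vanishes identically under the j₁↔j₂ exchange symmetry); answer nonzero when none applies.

m-sum: m₁+m₂ = 0+(-1) = -1, M = -1  ✓
triangle: |j₁−j₂| = 1 ≤ J = 2 ≤ j₁+j₂ = 5  ✓
exchange: j₁≠j₂ or m₁≠m₂ — the exchange symmetry imposes no constraint here
value check: CG = −√(2/7) = -0.534522 ≠ 0

nonzero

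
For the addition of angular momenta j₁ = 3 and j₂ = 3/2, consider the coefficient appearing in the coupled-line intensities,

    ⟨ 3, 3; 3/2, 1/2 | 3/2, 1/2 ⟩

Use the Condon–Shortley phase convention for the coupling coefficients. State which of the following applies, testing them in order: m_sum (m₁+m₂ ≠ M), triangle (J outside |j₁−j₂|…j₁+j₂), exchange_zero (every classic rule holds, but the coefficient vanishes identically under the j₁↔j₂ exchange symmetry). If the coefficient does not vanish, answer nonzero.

m_sum

m-sum: m₁+m₂ = 3+1/2 = 7/2, M = 1/2  ✗ ⇒ coefficient is 0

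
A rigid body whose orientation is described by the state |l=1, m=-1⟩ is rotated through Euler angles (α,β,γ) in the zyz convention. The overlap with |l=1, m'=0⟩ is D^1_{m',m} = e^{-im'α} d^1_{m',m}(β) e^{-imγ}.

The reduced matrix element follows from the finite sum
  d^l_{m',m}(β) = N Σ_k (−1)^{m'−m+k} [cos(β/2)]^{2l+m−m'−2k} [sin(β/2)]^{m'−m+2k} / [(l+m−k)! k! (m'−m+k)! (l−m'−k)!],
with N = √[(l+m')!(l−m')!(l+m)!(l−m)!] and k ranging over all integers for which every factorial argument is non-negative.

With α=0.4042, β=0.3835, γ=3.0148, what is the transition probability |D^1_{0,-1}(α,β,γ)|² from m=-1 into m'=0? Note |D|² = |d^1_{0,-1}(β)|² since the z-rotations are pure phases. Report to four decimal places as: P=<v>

D^1_{0,-1}(0.4042,0.3835,3.0148) = e^{-i·0·0.4042}·d^1_{0,-1}(0.3835)·e^{-i·-1·3.0148}. Compute d first:
With c≡cos(β/2)=0.981672 and s≡sin(β/2)=0.190577, N=[1·1·1·2]^{1/2}=1.414214
Admissible k: 0..0 (factorial args all ≥0)
  k=0: (−1)^1·1.4142/(1)·0.9817^1·0.1906^1 = -0.264577
d^1_{0,-1}(0.3835) = -0.264577
|D^1_{0,-1}|² = |d^1_{0,-1}(β)|² = (-0.264577)² = 0.070001 (the z-rotation phases have unit modulus)

P=0.0700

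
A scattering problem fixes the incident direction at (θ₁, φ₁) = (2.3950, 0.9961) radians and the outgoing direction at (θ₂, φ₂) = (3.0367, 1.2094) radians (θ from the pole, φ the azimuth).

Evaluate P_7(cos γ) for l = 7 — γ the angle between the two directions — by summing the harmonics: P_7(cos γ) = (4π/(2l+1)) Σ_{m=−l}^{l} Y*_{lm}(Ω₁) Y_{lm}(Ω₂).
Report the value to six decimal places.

Term-by-term m-sum for l=7 (normalisation 4π/15 = 0.837758):
  m=-7: Y*=+0.025710+0.021198i  Y=-0.000000-0.000000i  product +0.000000-0.000000i
  m=-6: Y*=-0.128467+0.040668i  Y=-0.000001+0.000002i  product +0.000000-0.000000i
  m=-5: Y*=+0.084318-0.306918i  Y=+0.000053+0.000013i  product +0.000008-0.000015i
  m=-4: Y*=+0.305286+0.342517i  Y=-0.000108-0.000858i  product +0.000261-0.000299i
  m=-3: Y*=-0.306523+0.047359i  Y=-0.008710+0.004608i  product +0.002452-0.001825i
  m=-2: Y*=-0.059709+0.133201i  Y=+0.058956+0.052001i  product -0.010447+0.004748i
  m=-1: Y*=-0.208913-0.322588i  Y=+0.140361-0.371329i  product -0.149110+0.032296i
  m=+0: Y*=-0.032327-0.000000i  Y=-0.930556+0.000000i  product +0.030082+0.000000i
  m=+1: Y*=+0.208913-0.322588i  Y=-0.140361-0.371329i  product -0.149110-0.032296i
  m=+2: Y*=-0.059709-0.133201i  Y=+0.058956-0.052001i  product -0.010447-0.004748i
  m=+3: Y*=+0.306523+0.047359i  Y=+0.008710+0.004608i  product +0.002452+0.001825i
  m=+4: Y*=+0.305286-0.342517i  Y=-0.000108+0.000858i  product +0.000261+0.000299i
  m=+5: Y*=-0.084318-0.306918i  Y=-0.000053+0.000013i  product +0.000008+0.000015i
  m=+6: Y*=-0.128467-0.040668i  Y=-0.000001-0.000002i  product +0.000000+0.000000i
  m=+7: Y*=-0.025710+0.021198i  Y=+0.000000-0.000000i  product +0.000000+0.000000i
Total Σ_m = -0.283588+0.000000i. Multiply by 0.837758: -0.237578+0.000000i. P_7(cos γ) = -0.237578

-0.237578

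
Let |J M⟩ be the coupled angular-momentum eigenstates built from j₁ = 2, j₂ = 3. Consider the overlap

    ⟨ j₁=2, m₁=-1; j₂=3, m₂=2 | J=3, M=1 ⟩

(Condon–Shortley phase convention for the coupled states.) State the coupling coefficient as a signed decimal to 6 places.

+0.500000

triangle: 2!×2!×4!/9! = 96/362880
(j±m)!: 1!×3!×5!×1!×4!×2! = 34560
prefactor² = (2J+1)×Δ×N² = 64
  k=1: −1/(1!×1!×2!×4!×0!×0!) = -1/48
  k=2: +1/(2!×0!×1!×3!×1!×1!) = 1/12
Σ = 1/16  ⇒  CG² = 64×(1/16)² = 1/4
CG = +√(1/4) = +0.500000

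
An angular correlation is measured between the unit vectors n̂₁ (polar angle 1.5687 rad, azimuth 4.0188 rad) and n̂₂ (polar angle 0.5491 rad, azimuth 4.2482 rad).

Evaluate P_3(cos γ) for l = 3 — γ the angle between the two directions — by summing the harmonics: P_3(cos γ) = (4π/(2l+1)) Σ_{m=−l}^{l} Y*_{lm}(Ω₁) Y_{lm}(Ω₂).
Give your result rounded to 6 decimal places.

-0.433357

Summing Y*_{l m}(θ₁,φ₁)·Y_{l m}(θ₂,φ₂) over m ∈ [−3, 3]; prefactor 4π/(2·3+1) = 1.795196:
  m=-3: (0.36413 - 0.20367j) × (0.05838 - 0.01052j) = 0.01912 - 0.01572j  (running Σ = 0.01912 - 0.01572j)
  m=-2: (-0.00039 + 0.00211j) × (-0.14227 - 0.19013j) = 0.00046 - 0.00023j  (running Σ = 0.01957 - 0.01594j)
  m=-1: (0.20660 + 0.24851j) × (-0.19921 + 0.39788j) = -0.14003 + 0.03270j  (running Σ = -0.12046 + 0.01675j)
  m=0: (-0.00235 + 0.00000j) × (0.20309 + 0.00000j) = -0.00048 + 0.00000j  (running Σ = -0.12094 + 0.01675j)
  m=1: (-0.20660 + 0.24851j) × (0.19921 + 0.39788j) = -0.14003 - 0.03270j  (running Σ = -0.26097 - 0.01594j)
  m=2: (-0.00039 - 0.00211j) × (-0.14227 + 0.19013j) = 0.00046 + 0.00023j  (running Σ = -0.26051 - 0.01572j)
  m=3: (-0.36413 - 0.20367j) × (-0.05838 - 0.01052j) = 0.01912 + 0.01572j  (running Σ = -0.24140 + 0.00000j)
Σ over m = -0.24140 + 0.00000j; ×(4π/7) → -0.43336 + 0.00000j. Real part: -0.433357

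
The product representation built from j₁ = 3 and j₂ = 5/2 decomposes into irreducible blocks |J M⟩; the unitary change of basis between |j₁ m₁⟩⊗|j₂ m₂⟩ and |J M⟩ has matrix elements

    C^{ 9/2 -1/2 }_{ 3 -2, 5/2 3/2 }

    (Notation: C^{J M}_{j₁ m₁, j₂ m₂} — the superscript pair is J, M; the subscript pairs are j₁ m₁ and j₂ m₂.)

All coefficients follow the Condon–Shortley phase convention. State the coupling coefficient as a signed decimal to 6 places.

-0.510355  (= −√(361/1386))

triangle: 1!*5!*4!/11! = 2880/39916800
(j±m)!: 1!*5!*4!*1!*4!*5! = 8294400
prefactor² = (2J+1)*Δ*N² = 460800/77
  k=0: +1/(0!*1!*5!*4!*0!*0!) = 1/2880
  k=1: −1/(1!*0!*4!*3!*1!*1!) = -1/144
Σ = -19/2880  ⇒  CG² = 460800/77*(-19/2880)² = 361/1386
CG = −√(361/1386) = -0.510355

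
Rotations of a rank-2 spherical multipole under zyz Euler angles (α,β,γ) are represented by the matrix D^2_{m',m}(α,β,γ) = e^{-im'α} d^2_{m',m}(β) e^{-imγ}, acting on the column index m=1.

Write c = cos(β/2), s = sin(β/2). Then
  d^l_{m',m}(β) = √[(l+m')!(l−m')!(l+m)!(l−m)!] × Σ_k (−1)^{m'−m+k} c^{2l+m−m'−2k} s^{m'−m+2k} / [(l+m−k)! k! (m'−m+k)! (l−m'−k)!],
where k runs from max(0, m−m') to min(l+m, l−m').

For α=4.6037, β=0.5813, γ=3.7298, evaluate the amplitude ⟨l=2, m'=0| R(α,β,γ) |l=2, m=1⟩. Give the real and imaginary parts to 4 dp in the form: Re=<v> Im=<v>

Re=-0.4676 Im=0.3119

D^2_{0,1}(4.6037,0.5813,3.7298) = e^{-i·0·4.6037}·d^2_{0,1}(0.5813)·e^{-i·1·3.7298}. Compute d first:
Half-angle: c=0.958058, s=0.286575. N=√(2·2·6·1)=4.898979
The bounds max(0,m−m')=1 and min(l+m,l−m')=2 give 2 terms
  k=1: (−1)^0·4.8990/(2)·0.9581^3·0.2866^1 = +0.617290
  k=2: (−1)^1·4.8990/(2)·0.9581^1·0.2866^3 = -0.055231
d^2_{0,1}(0.5813) = +0.617290 -0.055231 = +0.562059
Attach z-rotation phases: D = e^{-i(0)(4.6037)}·(+0.562059)·e^{-i(1)(3.7298)} = -0.467597+0.311870i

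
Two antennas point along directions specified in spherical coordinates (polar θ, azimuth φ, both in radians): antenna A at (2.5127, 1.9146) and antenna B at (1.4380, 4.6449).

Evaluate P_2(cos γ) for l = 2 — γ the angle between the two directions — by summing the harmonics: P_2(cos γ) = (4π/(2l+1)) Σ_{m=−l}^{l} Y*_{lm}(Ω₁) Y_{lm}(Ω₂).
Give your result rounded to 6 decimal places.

0.117321

Addition theorem: P_2(cos γ) = (4π/5) Σ_m Y*_{lm}(Ω₁) Y_{lm}(Ω₂), m = −2…2:
  term(m=-2) = +0.034511+0.037178i   from Y*(Ω₁)=-0.103292-0.084836i, Y(Ω₂)=-0.376050-0.051069i
  term(m=-1) = +0.034154+0.014897i   from Y*(Ω₁)=+0.123875-0.345999i, Y(Ω₂)=-0.006837+0.101159i
  term(m=+0) = -0.090648+0.000000i   from Y*(Ω₁)=+0.303371-0.000000i, Y(Ω₂)=-0.298804+0.000000i
  term(m=+1) = +0.034154-0.014897i   from Y*(Ω₁)=-0.123875-0.345999i, Y(Ω₂)=+0.006837+0.101159i
  term(m=+2) = +0.034511-0.037178i   from Y*(Ω₁)=-0.103292+0.084836i, Y(Ω₂)=-0.376050+0.051069i
Accumulated sum +0.046680+0.000000i; after 4π/(2l+1) scaling, +0.117321+0.000000i ⇒ P_2 = 0.117321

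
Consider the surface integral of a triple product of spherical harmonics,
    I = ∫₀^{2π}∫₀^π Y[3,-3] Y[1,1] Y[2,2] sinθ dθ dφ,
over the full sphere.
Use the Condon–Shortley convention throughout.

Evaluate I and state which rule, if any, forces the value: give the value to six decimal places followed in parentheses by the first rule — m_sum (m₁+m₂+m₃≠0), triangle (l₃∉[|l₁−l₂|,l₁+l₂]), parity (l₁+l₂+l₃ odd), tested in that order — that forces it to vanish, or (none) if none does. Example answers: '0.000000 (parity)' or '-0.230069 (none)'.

-0.319865 (none)

Checks pass: Σm=0; 6 even; l₃=2∈[2,4].
(2·3+1)(2·1+1)(2·2+1) = 105
Δ: 2! 4! 0! / 7! → 1/105
sum: t=1:−1/4 = -1/4
3j²(3 1 2; 0 0 0) = Δ·Π!·Σ² = 3/35  (sign -1)
sum: t=2:+1/48 = 1/48
3j²(3 1 2; -3 1 2) = Δ·Π!·Σ² = 1/7  (sign +1)
combine: 4πI² = 105·3/35·1/7 = 9/7
take √, sign -1: I = -0.31986543
No selection rule forces the value: the integral is nonzero (none).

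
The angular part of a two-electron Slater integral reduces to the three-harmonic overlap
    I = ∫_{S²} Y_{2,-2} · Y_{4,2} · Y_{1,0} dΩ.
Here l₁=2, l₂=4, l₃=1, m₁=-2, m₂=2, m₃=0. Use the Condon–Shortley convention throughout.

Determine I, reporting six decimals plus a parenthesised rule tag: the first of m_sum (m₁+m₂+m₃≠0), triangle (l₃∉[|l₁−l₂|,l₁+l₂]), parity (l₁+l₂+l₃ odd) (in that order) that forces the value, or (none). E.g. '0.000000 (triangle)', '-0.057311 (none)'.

l₃=1 ∉ [2,6] — triangle fails ⇒ I = 0

0.000000 (triangle)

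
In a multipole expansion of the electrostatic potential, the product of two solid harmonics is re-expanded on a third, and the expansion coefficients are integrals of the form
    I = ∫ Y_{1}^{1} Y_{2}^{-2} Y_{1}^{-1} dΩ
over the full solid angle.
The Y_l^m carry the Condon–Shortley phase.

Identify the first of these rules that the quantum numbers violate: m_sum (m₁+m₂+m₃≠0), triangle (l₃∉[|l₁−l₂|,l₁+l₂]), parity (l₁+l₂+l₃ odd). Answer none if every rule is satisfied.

Σmᵢ = -2  ✗
l₃∈[|l₁−l₂|,l₁+l₂]=[1,3], have l₃=1
Σlᵢ = 4 ⇒ even

m_sum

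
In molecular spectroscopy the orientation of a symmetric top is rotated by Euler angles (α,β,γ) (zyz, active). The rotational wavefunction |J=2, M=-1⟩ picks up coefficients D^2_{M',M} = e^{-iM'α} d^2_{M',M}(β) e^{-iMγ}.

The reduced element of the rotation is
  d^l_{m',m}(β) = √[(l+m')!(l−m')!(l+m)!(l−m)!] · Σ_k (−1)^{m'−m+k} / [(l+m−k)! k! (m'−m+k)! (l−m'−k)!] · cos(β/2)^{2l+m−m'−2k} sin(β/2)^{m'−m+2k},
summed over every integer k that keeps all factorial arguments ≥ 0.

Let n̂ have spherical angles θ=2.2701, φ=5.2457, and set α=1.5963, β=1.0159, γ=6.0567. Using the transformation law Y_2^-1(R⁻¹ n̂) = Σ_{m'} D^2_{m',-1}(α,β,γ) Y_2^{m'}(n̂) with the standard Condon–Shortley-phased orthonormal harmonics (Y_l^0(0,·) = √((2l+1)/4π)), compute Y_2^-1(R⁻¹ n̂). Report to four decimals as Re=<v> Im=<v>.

Re=-0.1917 Im=-0.2236

Need the full column D^2_{m',-1} for m'=−2..2 at α=1.5963, β=1.0159, γ=6.0567.
cos(β/2)=0.873743, sin(β/2)=0.486387
d^2_{-2,-1}: single k=1 term ⇒ +0.648879;  D = -0.638914+0.113281i
d^2_{-1,-1}: k∈[0..1] ⇒ +0.582822 -0.541818 = +0.041004;  D = +0.008186+0.040179i
d^2_{0,-1}: k∈[0..1] ⇒ -0.794711 +0.246267 = -0.548445;  D = -0.534438+0.123155i
d^2_{1,-1}: k∈[0..1] ⇒ +0.541818 -0.055967 = +0.485851;  D = -0.121138-0.470507i
d^2_{2,-1}: single k=0 term ⇒ -0.201076;  D = +0.193384-0.055084i
Y_2^{m'}(θ=2.2701,φ=5.2457) and Σ D·Y over m':
  (-0.6389+0.1133i)·(-0.1093+0.1981i)  (+0.0082+0.0402i)·(-0.1935-0.3277i)  (-0.5344+0.1232i)·(+0.0766+0.0000i)  (-0.1211-0.4705i)·(+0.1935-0.3277i)  (+0.1934-0.0551i)·(-0.1093-0.1981i)
Y_2^-1(R⁻¹ n̂) = -0.191661-0.223572i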